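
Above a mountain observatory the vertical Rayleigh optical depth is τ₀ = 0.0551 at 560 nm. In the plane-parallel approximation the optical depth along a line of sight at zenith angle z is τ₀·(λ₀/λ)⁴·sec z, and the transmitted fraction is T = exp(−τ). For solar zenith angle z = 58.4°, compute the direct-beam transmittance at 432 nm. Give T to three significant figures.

sec 58.4° = 1.9084.
τ = 0.0551 × (560/432)⁴ × 1.9084 = 0.0551 × 2.8237 × 1.9084 = 0.2969.
T = exp(−0.2969) = 0.7431.

0.743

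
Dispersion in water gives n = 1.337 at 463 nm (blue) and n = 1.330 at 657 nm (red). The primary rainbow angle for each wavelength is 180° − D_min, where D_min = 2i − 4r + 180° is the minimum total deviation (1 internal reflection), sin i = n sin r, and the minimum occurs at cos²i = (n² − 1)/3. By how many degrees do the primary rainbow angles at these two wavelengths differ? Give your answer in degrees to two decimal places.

1.02°

At 463 nm (n = 1.337): cos²i = 0.26252 → i = 59.178°, r = 39.964°, D_min = 138.500°, rainbow angle = 41.500°.
At 657 nm (n = 1.330): cos²i = 0.25630 → i = 59.585°, r = 40.422°, D_min = 137.484°, rainbow angle = 42.516°.
Angular width = |41.500° − 42.516°| = 1.016°.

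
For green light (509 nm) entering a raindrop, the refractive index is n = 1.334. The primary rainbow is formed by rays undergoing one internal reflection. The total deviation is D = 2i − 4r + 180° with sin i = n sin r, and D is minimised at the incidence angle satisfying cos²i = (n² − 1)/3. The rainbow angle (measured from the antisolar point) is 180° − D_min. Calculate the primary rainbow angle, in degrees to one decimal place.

41.9°

cos²i = (1.77956 − 1)/3 = 0.25985; i = arccos(0.50976) = 59.352°.
sin r = sin 59.352°/1.334 = 0.64492; r = 40.159°.
D_min = 2·59.352° − 4·40.159° + 180° = 138.067°.
Rainbow angle = 180° − D_min = 41.933°.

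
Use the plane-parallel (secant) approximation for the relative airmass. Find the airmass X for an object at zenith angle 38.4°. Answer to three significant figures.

X = sec z = 1/cos 38.4° = 1/0.7837 = 1.2760.

1.28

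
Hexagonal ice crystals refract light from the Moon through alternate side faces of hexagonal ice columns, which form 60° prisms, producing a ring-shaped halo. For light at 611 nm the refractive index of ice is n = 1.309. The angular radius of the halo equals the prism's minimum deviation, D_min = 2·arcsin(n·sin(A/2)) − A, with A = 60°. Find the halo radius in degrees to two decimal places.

n·sin(A/2) = 1.309 × sin 30° = 1.309 × 0.5000 = 0.6545.
D_min = 2·arcsin(0.6545) − 60° = 2 × 40.882° − 60° = 21.763°.

21.76°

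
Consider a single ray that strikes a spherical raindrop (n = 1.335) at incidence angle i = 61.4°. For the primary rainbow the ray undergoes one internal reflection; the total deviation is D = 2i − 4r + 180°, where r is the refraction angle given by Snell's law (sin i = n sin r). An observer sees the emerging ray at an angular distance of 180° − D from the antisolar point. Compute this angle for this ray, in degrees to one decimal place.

41.7°

sin r = sin 61.4° / 1.335 = 0.8780/1.335 = 0.6577; r = 41.12°.
D = 2·61.4° − 4·41.12° + 180° = 122.80° − 164.49° + 180° = 138.31°.
Angle from antisolar point = 180° − D = 41.69°.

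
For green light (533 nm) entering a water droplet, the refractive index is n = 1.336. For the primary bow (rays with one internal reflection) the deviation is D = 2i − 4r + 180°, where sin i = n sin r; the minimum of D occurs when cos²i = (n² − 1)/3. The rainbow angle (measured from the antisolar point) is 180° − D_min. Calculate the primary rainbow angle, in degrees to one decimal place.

cos²i = (1.78490 − 1)/3 = 0.26163; i = arccos(0.51150) = 59.236°.
sin r = sin 59.236°/1.336 = 0.64318; r = 40.029°.
D_min = 2·59.236° − 4·40.029° + 180° = 138.356°.
Rainbow angle = 180° − D_min = 41.644°.

41.6°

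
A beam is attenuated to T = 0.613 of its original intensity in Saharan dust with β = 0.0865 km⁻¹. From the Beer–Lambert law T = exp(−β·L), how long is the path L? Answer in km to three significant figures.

5.66 km

Beer–Lambert: T = exp(−βL) ⇒ L = −ln(T)/β = −ln(0.613)/0.0865 = 0.4894/0.0865 = 5.658 km.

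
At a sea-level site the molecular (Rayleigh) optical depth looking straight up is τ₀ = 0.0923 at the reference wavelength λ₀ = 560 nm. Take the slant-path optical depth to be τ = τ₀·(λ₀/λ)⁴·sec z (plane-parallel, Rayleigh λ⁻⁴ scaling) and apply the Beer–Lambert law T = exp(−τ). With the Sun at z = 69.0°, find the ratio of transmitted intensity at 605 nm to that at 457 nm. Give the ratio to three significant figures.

Airmass: sec 69.0° = 2.7904.
τ(605 nm) = 0.0923 × (560/605)⁴ × 2.7904 = 0.0923 × 0.7341 × 2.7904 = 0.1891.
τ(457 nm) = 0.0923 × (560/457)⁴ × 2.7904 = 0.0923 × 2.2547 × 2.7904 = 0.5807.
T(605)/T(457) = exp(τ_B − τ_A) = exp(0.3916) = 1.4794.

1.48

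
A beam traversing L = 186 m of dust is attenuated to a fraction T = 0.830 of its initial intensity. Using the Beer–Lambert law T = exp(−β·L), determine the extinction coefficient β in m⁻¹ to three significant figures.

Beer–Lambert: T = exp(−βL) ⇒ β = −ln(T)/L = −ln(0.830)/186 = 0.1863/186 = 0.001002 m⁻¹.

0.00100 m⁻¹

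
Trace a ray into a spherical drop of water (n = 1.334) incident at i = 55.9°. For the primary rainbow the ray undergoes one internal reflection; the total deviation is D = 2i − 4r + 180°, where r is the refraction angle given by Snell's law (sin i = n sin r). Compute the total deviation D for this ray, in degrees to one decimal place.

sin r = sin 55.9° / 1.334 = 0.8281/1.334 = 0.6207; r = 38.37°.
D = 2·55.9° − 4·38.37° + 180° = 111.80° − 153.48° + 180° = 138.32°.

138.3°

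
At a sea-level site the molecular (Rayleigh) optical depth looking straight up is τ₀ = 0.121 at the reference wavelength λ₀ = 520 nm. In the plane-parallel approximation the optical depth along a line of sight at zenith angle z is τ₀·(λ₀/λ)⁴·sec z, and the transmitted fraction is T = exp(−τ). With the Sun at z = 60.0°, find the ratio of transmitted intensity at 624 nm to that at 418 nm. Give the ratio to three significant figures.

1.59

Airmass: sec 60.0° = 2.0000.
τ(624 nm) = 0.121 × (520/624)⁴ × 2.0000 = 0.121 × 0.4823 × 2.0000 = 0.1167.
τ(418 nm) = 0.121 × (520/418)⁴ × 2.0000 = 0.121 × 2.3950 × 2.0000 = 0.5796.
T(624)/T(418) = exp(τ_B − τ_A) = exp(0.4629) = 1.5887.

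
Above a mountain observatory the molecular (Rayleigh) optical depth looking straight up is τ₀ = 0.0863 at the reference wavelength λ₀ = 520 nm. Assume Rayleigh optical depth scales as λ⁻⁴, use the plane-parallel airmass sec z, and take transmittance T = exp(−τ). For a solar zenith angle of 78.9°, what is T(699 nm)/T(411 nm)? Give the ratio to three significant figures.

Airmass: sec 78.9° = 5.1942.
τ(699 nm) = 0.0863 × (520/699)⁴ × 5.1942 = 0.0863 × 0.3063 × 5.1942 = 0.1373.
τ(411 nm) = 0.0863 × (520/411)⁴ × 5.1942 = 0.0863 × 2.5624 × 5.1942 = 1.1486.
T(699)/T(411) = exp(τ_B − τ_A) = exp(1.0113) = 2.7493.

2.75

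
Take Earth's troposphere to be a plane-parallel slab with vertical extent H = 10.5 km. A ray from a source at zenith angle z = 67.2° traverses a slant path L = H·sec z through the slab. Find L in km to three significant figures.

sec z = 1/cos 67.2° = 2.5805.
L = 10.5 × 2.5805 = 27.096 km.

27.1 km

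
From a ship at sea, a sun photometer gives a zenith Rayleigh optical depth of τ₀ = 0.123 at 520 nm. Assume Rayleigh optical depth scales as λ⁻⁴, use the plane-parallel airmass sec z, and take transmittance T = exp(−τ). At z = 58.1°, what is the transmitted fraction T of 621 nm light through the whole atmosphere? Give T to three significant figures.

0.892

sec 58.1° = 1.8924.
τ = 0.123 × (520/621)⁴ × 1.8924 = 0.123 × 0.4916 × 1.8924 = 0.1144.
T = exp(−0.1144) = 0.8919.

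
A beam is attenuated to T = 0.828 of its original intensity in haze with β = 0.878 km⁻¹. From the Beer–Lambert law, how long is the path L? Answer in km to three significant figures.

Beer–Lambert: T = exp(−βL) ⇒ L = −ln(T)/β = −ln(0.828)/0.878 = 0.1887/0.878 = 0.215 km.

0.215 km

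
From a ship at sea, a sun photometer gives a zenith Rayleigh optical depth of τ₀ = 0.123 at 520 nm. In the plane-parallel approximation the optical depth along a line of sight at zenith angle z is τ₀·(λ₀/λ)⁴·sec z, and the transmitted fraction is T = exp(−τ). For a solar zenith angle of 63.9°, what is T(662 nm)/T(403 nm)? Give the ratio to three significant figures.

Airmass: sec 63.9° = 2.2730.
τ(662 nm) = 0.123 × (520/662)⁴ × 2.2730 = 0.123 × 0.3807 × 2.2730 = 0.1064.
τ(403 nm) = 0.123 × (520/403)⁴ × 2.2730 = 0.123 × 2.7720 × 2.2730 = 0.7750.
T(662)/T(403) = exp(τ_B − τ_A) = exp(0.6686) = 1.9514.

1.95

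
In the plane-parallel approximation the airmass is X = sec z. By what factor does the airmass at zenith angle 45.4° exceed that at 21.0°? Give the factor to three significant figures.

1.33

X(45.4°)/X(21.0°) = sec 45.4° / sec 21.0° = cos 21.0° / cos 45.4° = 0.9336/0.7022 = 1.3296.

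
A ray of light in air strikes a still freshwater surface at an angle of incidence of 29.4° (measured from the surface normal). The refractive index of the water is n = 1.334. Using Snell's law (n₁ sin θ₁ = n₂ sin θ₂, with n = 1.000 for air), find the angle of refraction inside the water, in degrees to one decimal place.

21.6°

Snell: sin θ_r = sin θ_i / n = sin 29.4° / 1.334 = 0.4909 / 1.334 = 0.3680.
θ_r = arcsin(0.3680) = 21.59°.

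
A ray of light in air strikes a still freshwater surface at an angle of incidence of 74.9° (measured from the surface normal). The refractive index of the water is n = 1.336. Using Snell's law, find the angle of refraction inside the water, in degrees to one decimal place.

46.3°

Snell: sin θ_r = sin θ_i / n = sin 74.9° / 1.336 = 0.9655 / 1.336 = 0.7227.
θ_r = arcsin(0.7227) = 46.27°.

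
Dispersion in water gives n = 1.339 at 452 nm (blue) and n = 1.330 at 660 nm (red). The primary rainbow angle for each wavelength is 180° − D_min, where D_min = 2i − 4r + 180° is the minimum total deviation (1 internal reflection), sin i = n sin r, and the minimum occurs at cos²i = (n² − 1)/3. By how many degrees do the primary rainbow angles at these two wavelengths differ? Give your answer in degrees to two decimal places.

1.30°

At 452 nm (n = 1.339): cos²i = 0.26431 → i = 59.062°, r = 39.834°, D_min = 138.786°, rainbow angle = 41.214°.
At 660 nm (n = 1.330): cos²i = 0.25630 → i = 59.585°, r = 40.422°, D_min = 137.484°, rainbow angle = 42.516°.
Angular width = |41.214° − 42.516°| = 1.303°.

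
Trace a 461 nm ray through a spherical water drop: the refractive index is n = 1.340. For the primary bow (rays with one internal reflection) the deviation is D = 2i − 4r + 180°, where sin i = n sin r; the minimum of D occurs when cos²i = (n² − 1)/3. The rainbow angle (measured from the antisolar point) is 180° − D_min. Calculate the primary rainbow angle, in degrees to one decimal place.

cos²i = (1.79560 − 1)/3 = 0.26520; i = arccos(0.51498) = 59.004°.
sin r = sin 59.004°/1.340 = 0.63971; r = 39.770°.
D_min = 2·59.004° − 4·39.770° + 180° = 138.929°.
Rainbow angle = 180° − D_min = 41.071°.

41.1°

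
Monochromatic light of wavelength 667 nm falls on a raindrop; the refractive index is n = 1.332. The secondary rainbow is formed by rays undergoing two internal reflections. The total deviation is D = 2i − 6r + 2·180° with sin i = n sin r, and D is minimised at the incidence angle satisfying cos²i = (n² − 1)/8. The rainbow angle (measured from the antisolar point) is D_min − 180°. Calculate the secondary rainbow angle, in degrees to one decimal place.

50.6°

cos²i = (1.77422 − 1)/8 = 0.09678; i = arccos(0.31109) = 71.875°.
sin r = sin 71.875°/1.332 = 0.71350; r = 45.520°.
D_min = 2·71.875° − 6·45.520° + 360° = 230.628°.
Rainbow angle = D_min − 180° = 50.628°.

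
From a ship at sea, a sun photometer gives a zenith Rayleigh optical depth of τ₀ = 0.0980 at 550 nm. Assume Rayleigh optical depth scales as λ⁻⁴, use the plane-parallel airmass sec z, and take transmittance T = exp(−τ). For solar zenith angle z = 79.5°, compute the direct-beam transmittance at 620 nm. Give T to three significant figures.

0.717

sec 79.5° = 5.4874.
τ = 0.0980 × (550/620)⁴ × 5.4874 = 0.0980 × 0.6193 × 5.4874 = 0.3330.
T = exp(−0.3330) = 0.7168.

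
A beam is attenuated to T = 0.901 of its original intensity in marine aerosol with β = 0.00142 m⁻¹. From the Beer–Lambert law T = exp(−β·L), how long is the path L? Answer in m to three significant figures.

73.4 m

Beer–Lambert: T = exp(−βL) ⇒ L = −ln(T)/β = −ln(0.901)/0.00142 = 0.1043/0.00142 = 73.42 m.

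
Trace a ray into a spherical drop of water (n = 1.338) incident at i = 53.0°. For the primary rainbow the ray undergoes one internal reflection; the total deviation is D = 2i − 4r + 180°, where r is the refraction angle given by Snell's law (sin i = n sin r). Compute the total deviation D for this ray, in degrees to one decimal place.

sin r = sin 53.0° / 1.338 = 0.7986/1.338 = 0.5969; r = 36.65°.
D = 2·53.0° − 4·36.65° + 180° = 106.00° − 146.59° + 180° = 139.41°.

139.4°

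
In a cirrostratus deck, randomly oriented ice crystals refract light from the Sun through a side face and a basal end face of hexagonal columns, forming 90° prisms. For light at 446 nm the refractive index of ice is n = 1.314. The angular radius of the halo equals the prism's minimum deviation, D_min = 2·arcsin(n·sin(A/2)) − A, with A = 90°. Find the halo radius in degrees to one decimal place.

n·sin(A/2) = 1.314 × sin 45° = 1.314 × 0.7071 = 0.9291.
D_min = 2·arcsin(0.9291) − 90° = 2 × 68.301° − 90° = 46.602°.

46.6°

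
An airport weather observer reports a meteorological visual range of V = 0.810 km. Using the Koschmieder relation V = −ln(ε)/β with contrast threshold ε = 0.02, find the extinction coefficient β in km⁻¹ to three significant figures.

4.83 km⁻¹

β = −ln(0.02) / V = 3.912 / 0.810 = 4.8297 km⁻¹.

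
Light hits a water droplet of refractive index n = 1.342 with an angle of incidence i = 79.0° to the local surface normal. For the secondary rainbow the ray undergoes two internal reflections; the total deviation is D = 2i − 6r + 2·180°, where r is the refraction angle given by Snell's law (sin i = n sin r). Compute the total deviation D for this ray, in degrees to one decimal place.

sin r = sin 79.0° / 1.342 = 0.9816/1.342 = 0.7315; r = 47.01°.
D = 2·79.0° − 6·47.01° + 2·180° = 158.00° − 282.06° + 360° = 235.94°.

235.9°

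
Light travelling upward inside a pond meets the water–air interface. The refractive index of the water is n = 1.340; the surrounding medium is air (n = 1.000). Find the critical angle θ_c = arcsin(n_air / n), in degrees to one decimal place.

sin θ_c = n_air / n = 1.000 / 1.340 = 0.7463.
θ_c = arcsin(0.7463) = 48.27°.

48.3°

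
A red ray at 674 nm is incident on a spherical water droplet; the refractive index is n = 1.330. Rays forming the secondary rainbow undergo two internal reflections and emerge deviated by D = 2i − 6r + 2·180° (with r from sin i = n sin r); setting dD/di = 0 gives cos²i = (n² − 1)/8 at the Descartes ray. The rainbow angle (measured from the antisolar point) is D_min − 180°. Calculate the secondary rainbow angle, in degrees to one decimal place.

cos²i = (1.76890 − 1)/8 = 0.09611; i = arccos(0.31002) = 71.940°.
sin r = sin 71.940°/1.330 = 0.71483; r = 45.630°.
D_min = 2·71.940° − 6·45.630° + 360° = 230.101°.
Rainbow angle = D_min − 180° = 50.101°.

50.1°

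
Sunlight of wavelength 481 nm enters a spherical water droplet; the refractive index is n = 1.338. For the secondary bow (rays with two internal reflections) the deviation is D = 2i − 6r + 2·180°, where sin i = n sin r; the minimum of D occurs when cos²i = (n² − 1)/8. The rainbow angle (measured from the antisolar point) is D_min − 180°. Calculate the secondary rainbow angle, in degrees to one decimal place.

52.2°

cos²i = (1.79024 − 1)/8 = 0.09878; i = arccos(0.31429) = 71.682°.
sin r = sin 71.682°/1.338 = 0.70951; r = 45.195°.
D_min = 2·71.682° − 6·45.195° + 360° = 232.193°.
Rainbow angle = D_min − 180° = 52.193°.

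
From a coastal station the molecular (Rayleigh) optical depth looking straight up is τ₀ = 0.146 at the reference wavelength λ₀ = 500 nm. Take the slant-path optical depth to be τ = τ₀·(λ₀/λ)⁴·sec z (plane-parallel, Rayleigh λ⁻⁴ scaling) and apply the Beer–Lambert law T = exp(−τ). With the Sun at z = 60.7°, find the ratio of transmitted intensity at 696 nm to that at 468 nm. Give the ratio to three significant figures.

Airmass: sec 60.7° = 2.0434.
τ(696 nm) = 0.146 × (500/696)⁴ × 2.0434 = 0.146 × 0.2663 × 2.0434 = 0.0795.
τ(468 nm) = 0.146 × (500/468)⁴ × 2.0434 = 0.146 × 1.3029 × 2.0434 = 0.3887.
T(696)/T(468) = exp(τ_B − τ_A) = exp(0.3092) = 1.3624.

1.36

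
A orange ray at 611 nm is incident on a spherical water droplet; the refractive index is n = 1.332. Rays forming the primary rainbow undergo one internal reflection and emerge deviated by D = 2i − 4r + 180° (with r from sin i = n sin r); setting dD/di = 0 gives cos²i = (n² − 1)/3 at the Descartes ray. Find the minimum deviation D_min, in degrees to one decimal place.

137.8°

cos²i = (1.77422 − 1)/3 = 0.25807; i = arccos(0.50801) = 59.469°.
sin r = sin 59.469°/1.332 = 0.64666; r = 40.290°.
D_min = 2·59.469° − 4·40.290° + 180° = 137.776°.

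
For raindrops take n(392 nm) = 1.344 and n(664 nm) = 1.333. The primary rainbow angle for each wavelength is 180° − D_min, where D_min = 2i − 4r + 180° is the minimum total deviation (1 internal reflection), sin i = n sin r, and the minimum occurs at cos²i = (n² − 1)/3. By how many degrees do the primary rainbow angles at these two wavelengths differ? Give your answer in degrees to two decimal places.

At 392 nm (n = 1.344): cos²i = 0.26878 → i = 58.772°, r = 39.512°, D_min = 139.495°, rainbow angle = 40.505°.
At 664 nm (n = 1.333): cos²i = 0.25896 → i = 59.410°, r = 40.225°, D_min = 137.922°, rainbow angle = 42.078°.
Angular width = |40.505° − 42.078°| = 1.573°.

1.57°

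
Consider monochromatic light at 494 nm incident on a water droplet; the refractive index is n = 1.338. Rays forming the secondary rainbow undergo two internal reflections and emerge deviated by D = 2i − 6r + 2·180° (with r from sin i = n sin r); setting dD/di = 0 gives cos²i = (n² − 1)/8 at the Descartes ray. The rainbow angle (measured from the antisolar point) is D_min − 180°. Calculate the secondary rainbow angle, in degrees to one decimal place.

52.2°

cos²i = (1.79024 − 1)/8 = 0.09878; i = arccos(0.31429) = 71.682°.
sin r = sin 71.682°/1.338 = 0.70951; r = 45.195°.
D_min = 2·71.682° − 6·45.195° + 360° = 232.193°.
Rainbow angle = D_min − 180° = 52.193°.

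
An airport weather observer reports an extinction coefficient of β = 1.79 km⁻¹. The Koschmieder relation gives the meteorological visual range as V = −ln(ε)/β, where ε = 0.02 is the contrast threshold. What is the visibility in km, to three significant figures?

V = −ln(0.02) / 1.79 = 3.912 / 1.79 = 2.1855 km.

2.19 km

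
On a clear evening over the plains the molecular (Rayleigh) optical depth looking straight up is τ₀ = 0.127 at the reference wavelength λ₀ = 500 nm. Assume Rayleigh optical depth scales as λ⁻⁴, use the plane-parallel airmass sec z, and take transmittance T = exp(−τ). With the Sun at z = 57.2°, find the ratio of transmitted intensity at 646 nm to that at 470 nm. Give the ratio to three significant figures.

1.24

Airmass: sec 57.2° = 1.8460.
τ(646 nm) = 0.127 × (500/646)⁴ × 1.8460 = 0.127 × 0.3589 × 1.8460 = 0.0841.
τ(470 nm) = 0.127 × (500/470)⁴ × 1.8460 = 0.127 × 1.2808 × 1.8460 = 0.3003.
T(646)/T(470) = exp(τ_B − τ_A) = exp(0.2161) = 1.2413.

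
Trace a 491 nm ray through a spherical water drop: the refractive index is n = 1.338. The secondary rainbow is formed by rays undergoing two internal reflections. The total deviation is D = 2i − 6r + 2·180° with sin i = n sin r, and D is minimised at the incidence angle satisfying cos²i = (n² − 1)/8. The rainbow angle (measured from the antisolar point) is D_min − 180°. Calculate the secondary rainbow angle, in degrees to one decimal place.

52.2°

cos²i = (1.79024 − 1)/8 = 0.09878; i = arccos(0.31429) = 71.682°.
sin r = sin 71.682°/1.338 = 0.70951; r = 45.195°.
D_min = 2·71.682° − 6·45.195° + 360° = 232.193°.
Rainbow angle = D_min − 180° = 52.193°.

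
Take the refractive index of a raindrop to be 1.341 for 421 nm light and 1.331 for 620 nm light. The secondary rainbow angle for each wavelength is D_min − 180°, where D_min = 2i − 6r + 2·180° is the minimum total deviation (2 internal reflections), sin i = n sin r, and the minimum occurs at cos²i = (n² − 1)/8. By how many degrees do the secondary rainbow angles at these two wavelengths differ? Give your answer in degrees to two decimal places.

At 421 nm (n = 1.341): cos²i = 0.09979 → i = 71.586°, r = 45.034°, D_min = 232.966°, rainbow angle = 52.966°.
At 620 nm (n = 1.331): cos²i = 0.09645 → i = 71.907°, r = 45.575°, D_min = 230.365°, rainbow angle = 50.365°.
Angular width = |52.966° − 50.365°| = 2.601°.

2.60°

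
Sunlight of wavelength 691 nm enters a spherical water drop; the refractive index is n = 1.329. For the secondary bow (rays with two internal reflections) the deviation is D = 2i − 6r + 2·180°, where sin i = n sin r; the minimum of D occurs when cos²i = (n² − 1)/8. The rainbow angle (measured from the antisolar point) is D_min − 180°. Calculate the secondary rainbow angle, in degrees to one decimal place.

cos²i = (1.76624 − 1)/8 = 0.09578; i = arccos(0.30948) = 71.972°.
sin r = sin 71.972°/1.329 = 0.71550; r = 45.685°.
D_min = 2·71.972° − 6·45.685° + 360° = 229.837°.
Rainbow angle = D_min − 180° = 49.837°.

49.8°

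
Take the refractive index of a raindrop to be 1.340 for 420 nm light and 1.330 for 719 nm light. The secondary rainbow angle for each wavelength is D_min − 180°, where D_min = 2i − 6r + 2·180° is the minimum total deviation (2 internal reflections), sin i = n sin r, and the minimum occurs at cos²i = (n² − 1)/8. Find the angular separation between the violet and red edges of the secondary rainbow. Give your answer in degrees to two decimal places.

2.61°

At 420 nm (n = 1.340): cos²i = 0.09945 → i = 71.618°, r = 45.088°, D_min = 232.709°, rainbow angle = 52.709°.
At 719 nm (n = 1.330): cos²i = 0.09611 → i = 71.940°, r = 45.630°, D_min = 230.101°, rainbow angle = 50.101°.
Angular width = |52.709° − 50.101°| = 2.608°.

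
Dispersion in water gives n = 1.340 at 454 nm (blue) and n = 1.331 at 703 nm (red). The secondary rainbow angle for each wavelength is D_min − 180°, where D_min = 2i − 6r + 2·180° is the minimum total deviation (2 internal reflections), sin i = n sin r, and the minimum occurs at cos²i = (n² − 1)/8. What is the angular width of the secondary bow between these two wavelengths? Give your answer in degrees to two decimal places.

At 454 nm (n = 1.340): cos²i = 0.09945 → i = 71.618°, r = 45.088°, D_min = 232.709°, rainbow angle = 52.709°.
At 703 nm (n = 1.331): cos²i = 0.09645 → i = 71.907°, r = 45.575°, D_min = 230.365°, rainbow angle = 50.365°.
Angular width = |52.709° − 50.365°| = 2.344°.

2.34°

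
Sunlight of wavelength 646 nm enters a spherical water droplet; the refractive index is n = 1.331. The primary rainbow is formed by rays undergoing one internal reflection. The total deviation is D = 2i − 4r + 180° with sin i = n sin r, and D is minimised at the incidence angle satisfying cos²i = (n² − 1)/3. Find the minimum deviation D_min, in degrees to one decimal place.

137.6°

cos²i = (1.77156 − 1)/3 = 0.25719; i = arccos(0.50714) = 59.527°.
sin r = sin 59.527°/1.331 = 0.64753; r = 40.356°.
D_min = 2·59.527° − 4·40.356° + 180° = 137.630°.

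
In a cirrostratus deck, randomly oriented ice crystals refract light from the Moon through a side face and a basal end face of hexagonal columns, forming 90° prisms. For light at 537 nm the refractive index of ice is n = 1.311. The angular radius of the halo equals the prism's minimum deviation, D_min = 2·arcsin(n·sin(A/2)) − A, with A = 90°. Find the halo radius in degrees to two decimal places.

n·sin(A/2) = 1.311 × sin 45° = 1.311 × 0.7071 = 0.9270.
D_min = 2·arcsin(0.9270) − 90° = 2 × 67.974° − 90° = 45.949°.

45.95°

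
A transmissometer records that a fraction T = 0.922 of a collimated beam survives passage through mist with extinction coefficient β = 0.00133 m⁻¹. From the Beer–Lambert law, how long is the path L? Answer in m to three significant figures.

61.1 m

Beer–Lambert: T = exp(−βL) ⇒ L = −ln(T)/β = −ln(0.922)/0.00133 = 0.0812/0.00133 = 61.06 m.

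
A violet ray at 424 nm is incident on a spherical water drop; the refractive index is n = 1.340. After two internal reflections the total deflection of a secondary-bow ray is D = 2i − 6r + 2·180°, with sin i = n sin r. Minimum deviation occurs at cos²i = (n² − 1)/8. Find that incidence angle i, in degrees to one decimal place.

71.6°

cos²i = (1.340² − 1)/8 = (1.79560 − 1)/8 = 0.09945.
cos i = 0.31536, so i = 71.618°.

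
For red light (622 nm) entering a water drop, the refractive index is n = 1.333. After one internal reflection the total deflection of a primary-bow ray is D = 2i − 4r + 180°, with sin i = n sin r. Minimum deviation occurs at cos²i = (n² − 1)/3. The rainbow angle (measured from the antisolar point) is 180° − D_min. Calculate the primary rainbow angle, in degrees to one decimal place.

42.1°

cos²i = (1.77689 − 1)/3 = 0.25896; i = arccos(0.50888) = 59.410°.
sin r = sin 59.410°/1.333 = 0.64579; r = 40.225°.
D_min = 2·59.410° − 4·40.225° + 180° = 137.922°.
Rainbow angle = 180° − D_min = 42.078°.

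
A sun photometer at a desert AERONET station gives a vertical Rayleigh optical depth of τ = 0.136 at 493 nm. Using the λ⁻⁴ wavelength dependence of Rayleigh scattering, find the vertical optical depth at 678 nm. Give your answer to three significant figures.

τ(678 nm) = τ(493 nm) × (493/678)⁴ = 0.136 × (0.7271)⁴ = 0.136 × 0.2796 = 0.0380.

0.0380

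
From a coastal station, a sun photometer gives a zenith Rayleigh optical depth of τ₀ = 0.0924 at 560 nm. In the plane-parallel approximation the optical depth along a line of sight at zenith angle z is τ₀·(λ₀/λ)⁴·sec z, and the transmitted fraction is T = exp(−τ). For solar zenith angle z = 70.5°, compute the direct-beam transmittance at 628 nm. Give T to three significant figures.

sec 70.5° = 2.9957.
τ = 0.0924 × (560/628)⁴ × 2.9957 = 0.0924 × 0.6323 × 2.9957 = 0.1750.
T = exp(−0.1750) = 0.8394.

0.839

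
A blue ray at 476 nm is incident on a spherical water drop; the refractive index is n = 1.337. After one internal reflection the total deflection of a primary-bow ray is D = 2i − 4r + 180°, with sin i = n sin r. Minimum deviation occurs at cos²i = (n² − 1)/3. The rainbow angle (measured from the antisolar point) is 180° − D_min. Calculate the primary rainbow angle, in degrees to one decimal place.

cos²i = (1.78757 − 1)/3 = 0.26252; i = arccos(0.51237) = 59.178°.
sin r = sin 59.178°/1.337 = 0.64231; r = 39.964°.
D_min = 2·59.178° − 4·39.964° + 180° = 138.500°.
Rainbow angle = 180° − D_min = 41.500°.

41.5°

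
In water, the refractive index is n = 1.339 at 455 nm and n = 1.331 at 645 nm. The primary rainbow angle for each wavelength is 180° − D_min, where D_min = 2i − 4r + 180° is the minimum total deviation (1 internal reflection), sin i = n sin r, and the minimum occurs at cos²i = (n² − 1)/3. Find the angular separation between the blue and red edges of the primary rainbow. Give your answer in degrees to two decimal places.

At 455 nm (n = 1.339): cos²i = 0.26431 → i = 59.062°, r = 39.834°, D_min = 138.786°, rainbow angle = 41.214°.
At 645 nm (n = 1.331): cos²i = 0.25719 → i = 59.527°, r = 40.356°, D_min = 137.630°, rainbow angle = 42.370°.
Angular width = |41.214° − 42.370°| = 1.156°.

1.16°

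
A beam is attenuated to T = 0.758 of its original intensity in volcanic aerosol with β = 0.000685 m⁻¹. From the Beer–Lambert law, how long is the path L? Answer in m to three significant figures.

404 m

Beer–Lambert: T = exp(−βL) ⇒ L = −ln(T)/β = −ln(0.758)/0.000685 = 0.2771/0.000685 = 404.5 m.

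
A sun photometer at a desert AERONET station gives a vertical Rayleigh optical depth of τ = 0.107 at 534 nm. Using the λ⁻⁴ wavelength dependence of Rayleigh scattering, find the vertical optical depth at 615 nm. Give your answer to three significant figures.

0.0608

τ(615 nm) = τ(534 nm) × (534/615)⁴ = 0.107 × (0.8683)⁴ = 0.107 × 0.5684 = 0.0608.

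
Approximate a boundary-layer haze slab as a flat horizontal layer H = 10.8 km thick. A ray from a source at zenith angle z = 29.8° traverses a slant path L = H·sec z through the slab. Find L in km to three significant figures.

12.4 km

sec z = 1/cos 29.8° = 1.1524.
L = 10.8 × 1.1524 = 12.446 km.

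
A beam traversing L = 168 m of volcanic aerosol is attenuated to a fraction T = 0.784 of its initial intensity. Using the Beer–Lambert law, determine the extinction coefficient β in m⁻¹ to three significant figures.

0.00145 m⁻¹

Beer–Lambert: T = exp(−βL) ⇒ β = −ln(T)/L = −ln(0.784)/168 = 0.2433/168 = 0.001448 m⁻¹.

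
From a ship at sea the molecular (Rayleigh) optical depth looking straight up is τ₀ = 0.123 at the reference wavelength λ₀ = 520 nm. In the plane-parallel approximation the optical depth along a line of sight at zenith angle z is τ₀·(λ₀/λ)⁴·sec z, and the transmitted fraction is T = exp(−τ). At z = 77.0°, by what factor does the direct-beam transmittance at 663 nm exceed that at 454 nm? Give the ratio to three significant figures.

2.08

Airmass: sec 77.0° = 4.4454.
τ(663 nm) = 0.123 × (520/663)⁴ × 4.4454 = 0.123 × 0.3784 × 4.4454 = 0.2069.
τ(454 nm) = 0.123 × (520/454)⁴ × 4.4454 = 0.123 × 1.7210 × 4.4454 = 0.9410.
T(663)/T(454) = exp(τ_B − τ_A) = exp(0.7341) = 2.0837.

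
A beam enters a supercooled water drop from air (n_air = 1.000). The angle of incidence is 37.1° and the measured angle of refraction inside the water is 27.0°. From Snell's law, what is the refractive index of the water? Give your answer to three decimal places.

1.329

n = sin θ_i / sin θ_r = sin 37.1° / sin 27.0° = 0.6032 / 0.4540 = 1.3287.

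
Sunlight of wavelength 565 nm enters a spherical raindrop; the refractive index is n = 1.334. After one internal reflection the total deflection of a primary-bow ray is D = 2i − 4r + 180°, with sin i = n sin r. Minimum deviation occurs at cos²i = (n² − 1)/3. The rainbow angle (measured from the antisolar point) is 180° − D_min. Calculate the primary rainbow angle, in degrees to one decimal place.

cos²i = (1.77956 − 1)/3 = 0.25985; i = arccos(0.50976) = 59.352°.
sin r = sin 59.352°/1.334 = 0.64492; r = 40.159°.
D_min = 2·59.352° − 4·40.159° + 180° = 138.067°.
Rainbow angle = 180° − D_min = 41.933°.

41.9°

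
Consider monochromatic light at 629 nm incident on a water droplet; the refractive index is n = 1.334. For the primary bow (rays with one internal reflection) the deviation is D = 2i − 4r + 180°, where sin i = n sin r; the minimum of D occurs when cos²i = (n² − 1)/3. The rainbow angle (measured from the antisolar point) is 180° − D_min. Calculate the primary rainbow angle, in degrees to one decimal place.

cos²i = (1.77956 − 1)/3 = 0.25985; i = arccos(0.50976) = 59.352°.
sin r = sin 59.352°/1.334 = 0.64492; r = 40.159°.
D_min = 2·59.352° − 4·40.159° + 180° = 138.067°.
Rainbow angle = 180° − D_min = 41.933°.

41.9°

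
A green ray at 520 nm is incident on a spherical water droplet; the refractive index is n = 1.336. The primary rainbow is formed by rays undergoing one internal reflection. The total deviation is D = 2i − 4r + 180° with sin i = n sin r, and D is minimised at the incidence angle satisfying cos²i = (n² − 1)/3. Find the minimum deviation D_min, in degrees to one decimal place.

cos²i = (1.78490 − 1)/3 = 0.26163; i = arccos(0.51150) = 59.236°.
sin r = sin 59.236°/1.336 = 0.64318; r = 40.029°.
D_min = 2·59.236° − 4·40.029° + 180° = 138.356°.

138.4°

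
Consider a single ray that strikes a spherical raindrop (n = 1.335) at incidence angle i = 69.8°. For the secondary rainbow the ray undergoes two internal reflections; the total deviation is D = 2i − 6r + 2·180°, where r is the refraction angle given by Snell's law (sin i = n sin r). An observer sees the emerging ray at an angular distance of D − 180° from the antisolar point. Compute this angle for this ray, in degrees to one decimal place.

sin r = sin 69.8° / 1.335 = 0.9385/1.335 = 0.7030; r = 44.67°.
D = 2·69.8° − 6·44.67° + 2·180° = 139.60° − 268.00° + 360° = 231.60°.
Angle from antisolar point = D − 180° = 51.60°.

51.6°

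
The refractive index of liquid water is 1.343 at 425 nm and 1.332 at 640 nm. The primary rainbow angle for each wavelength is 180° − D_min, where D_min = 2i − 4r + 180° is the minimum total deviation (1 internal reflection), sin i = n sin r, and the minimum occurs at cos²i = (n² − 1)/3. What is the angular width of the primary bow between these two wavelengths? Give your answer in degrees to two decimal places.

At 425 nm (n = 1.343): cos²i = 0.26788 → i = 58.830°, r = 39.577°, D_min = 139.354°, rainbow angle = 40.646°.
At 640 nm (n = 1.332): cos²i = 0.25807 → i = 59.469°, r = 40.290°, D_min = 137.776°, rainbow angle = 42.224°.
Angular width = |40.646° − 42.224°| = 1.578°.

1.58°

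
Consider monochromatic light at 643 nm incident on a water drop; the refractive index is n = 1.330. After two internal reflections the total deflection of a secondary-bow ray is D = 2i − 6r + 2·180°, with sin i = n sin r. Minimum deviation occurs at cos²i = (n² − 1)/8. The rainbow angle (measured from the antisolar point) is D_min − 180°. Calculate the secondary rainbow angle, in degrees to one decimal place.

cos²i = (1.76890 − 1)/8 = 0.09611; i = arccos(0.31002) = 71.940°.
sin r = sin 71.940°/1.330 = 0.71483; r = 45.630°.
D_min = 2·71.940° − 6·45.630° + 360° = 230.101°.
Rainbow angle = D_min − 180° = 50.101°.

50.1°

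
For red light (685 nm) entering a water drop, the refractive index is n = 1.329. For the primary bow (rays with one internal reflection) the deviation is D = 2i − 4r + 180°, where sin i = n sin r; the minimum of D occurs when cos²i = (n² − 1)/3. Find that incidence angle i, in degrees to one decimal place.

59.6°

cos²i = (1.329² − 1)/3 = (1.76624 − 1)/3 = 0.25541.
cos i = 0.50538, so i = 59.643°.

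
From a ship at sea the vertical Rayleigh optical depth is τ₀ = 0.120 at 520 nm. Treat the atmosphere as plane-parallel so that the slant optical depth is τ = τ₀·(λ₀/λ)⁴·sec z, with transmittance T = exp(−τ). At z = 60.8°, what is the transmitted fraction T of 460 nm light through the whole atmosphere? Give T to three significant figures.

0.669

sec 60.8° = 2.0498.
τ = 0.120 × (520/460)⁴ × 2.0498 = 0.120 × 1.6330 × 2.0498 = 0.4017.
T = exp(−0.4017) = 0.6692.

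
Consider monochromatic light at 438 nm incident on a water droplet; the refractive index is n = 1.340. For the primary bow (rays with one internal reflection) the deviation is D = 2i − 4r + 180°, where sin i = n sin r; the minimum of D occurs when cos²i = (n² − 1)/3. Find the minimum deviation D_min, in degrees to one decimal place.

138.9°

cos²i = (1.79560 − 1)/3 = 0.26520; i = arccos(0.51498) = 59.004°.
sin r = sin 59.004°/1.340 = 0.63971; r = 39.770°.
D_min = 2·59.004° − 4·39.770° + 180° = 138.929°.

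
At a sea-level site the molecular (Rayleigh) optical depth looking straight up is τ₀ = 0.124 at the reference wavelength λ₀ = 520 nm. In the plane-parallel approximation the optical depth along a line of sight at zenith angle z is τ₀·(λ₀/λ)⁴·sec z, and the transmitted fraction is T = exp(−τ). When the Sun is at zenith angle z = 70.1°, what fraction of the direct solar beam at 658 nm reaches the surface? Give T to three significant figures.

sec 70.1° = 2.9379.
τ = 0.124 × (520/658)⁴ × 2.9379 = 0.124 × 0.3900 × 2.9379 = 0.1421.
T = exp(−0.1421) = 0.8675.

0.868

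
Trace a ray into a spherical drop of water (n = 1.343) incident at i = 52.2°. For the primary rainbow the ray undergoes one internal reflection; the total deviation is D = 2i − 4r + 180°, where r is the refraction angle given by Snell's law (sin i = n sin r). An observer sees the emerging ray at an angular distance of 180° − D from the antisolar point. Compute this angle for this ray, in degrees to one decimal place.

sin r = sin 52.2° / 1.343 = 0.7902/1.343 = 0.5884; r = 36.04°.
D = 2·52.2° − 4·36.04° + 180° = 104.40° − 144.16° + 180° = 140.24°.
Angle from antisolar point = 180° − D = 39.76°.

39.8°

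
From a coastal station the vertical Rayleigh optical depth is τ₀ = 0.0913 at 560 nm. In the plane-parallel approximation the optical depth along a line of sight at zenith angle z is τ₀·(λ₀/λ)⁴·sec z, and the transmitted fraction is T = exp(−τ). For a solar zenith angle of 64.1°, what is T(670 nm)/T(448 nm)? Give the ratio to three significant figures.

Airmass: sec 64.1° = 2.2894.
τ(670 nm) = 0.0913 × (560/670)⁴ × 2.2894 = 0.0913 × 0.4880 × 2.2894 = 0.1020.
τ(448 nm) = 0.0913 × (560/448)⁴ × 2.2894 = 0.0913 × 2.4414 × 2.2894 = 0.5103.
T(670)/T(448) = exp(τ_B − τ_A) = exp(0.4083) = 1.5042.

1.50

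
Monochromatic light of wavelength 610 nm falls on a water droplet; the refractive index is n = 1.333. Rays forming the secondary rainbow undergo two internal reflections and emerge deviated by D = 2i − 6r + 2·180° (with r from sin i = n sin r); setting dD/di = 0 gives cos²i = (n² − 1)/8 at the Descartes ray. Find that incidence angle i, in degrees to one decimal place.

71.8°

cos²i = (1.333² − 1)/8 = (1.77689 − 1)/8 = 0.09711.
cos i = 0.31163, so i = 71.843°.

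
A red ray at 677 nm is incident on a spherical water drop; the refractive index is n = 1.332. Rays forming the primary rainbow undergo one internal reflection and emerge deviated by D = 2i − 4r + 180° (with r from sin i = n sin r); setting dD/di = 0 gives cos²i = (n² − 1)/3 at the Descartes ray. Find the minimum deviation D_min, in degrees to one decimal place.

137.8°

cos²i = (1.77422 − 1)/3 = 0.25807; i = arccos(0.50801) = 59.469°.
sin r = sin 59.469°/1.332 = 0.64666; r = 40.290°.
D_min = 2·59.469° − 4·40.290° + 180° = 137.776°.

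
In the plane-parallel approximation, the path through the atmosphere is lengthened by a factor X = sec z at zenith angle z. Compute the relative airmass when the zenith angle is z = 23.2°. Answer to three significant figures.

1.09

X = sec z = 1/cos 23.2° = 1/0.9191 = 1.0880.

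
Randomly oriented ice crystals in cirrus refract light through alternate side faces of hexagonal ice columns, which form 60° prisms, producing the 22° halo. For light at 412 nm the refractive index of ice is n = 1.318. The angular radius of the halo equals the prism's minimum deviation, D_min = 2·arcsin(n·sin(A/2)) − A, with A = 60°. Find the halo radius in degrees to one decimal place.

22.4°

n·sin(A/2) = 1.318 × sin 30° = 1.318 × 0.5000 = 0.6590.
D_min = 2·arcsin(0.6590) − 60° = 2 × 41.224° − 60° = 22.447°.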